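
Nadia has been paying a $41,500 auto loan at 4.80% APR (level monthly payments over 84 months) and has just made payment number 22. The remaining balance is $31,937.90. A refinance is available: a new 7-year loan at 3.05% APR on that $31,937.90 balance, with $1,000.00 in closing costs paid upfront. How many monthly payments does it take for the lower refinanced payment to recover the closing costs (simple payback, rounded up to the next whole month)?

7 months

Current payment = 41,500 × 4.8%/12 / (1 − (1+0.0040000)^−84) = $582.67.
Refinanced payment = 31,937.90 × 0.0025417 / (1 − (1+0.0025417)^−84) = $422.73.
Monthly savings = $582.67 − $422.73 = $159.94.
Break-even = $1,000.00 / $159.94 = 6.25 → 7 months.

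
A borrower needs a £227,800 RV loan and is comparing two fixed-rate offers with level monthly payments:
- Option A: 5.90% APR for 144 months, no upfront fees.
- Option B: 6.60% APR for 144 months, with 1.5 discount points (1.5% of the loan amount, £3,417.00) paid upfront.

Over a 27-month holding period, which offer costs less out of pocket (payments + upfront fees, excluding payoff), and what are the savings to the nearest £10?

Option A: at 5.90% the monthly rate is 0.0049167, so the payment is 227,800 × 0.0049167 / (1 − 1.0049167^−144) = £2,211.22.
Option B: at 6.60% the monthly rate is 0.0055000, so the payment is 227,800 × 0.0055000 / (1 − 1.0055000^−144) = £2,294.36.
Over 27 months: Option A costs 27 × £2,211.22 = £59,702.94; Option B costs 27 × £2,294.36 + £3,417.00 = £65,364.72.
Option A is cheaper by £65,364.72 − £59,702.94 = £5,661.78.

Option A by £5,660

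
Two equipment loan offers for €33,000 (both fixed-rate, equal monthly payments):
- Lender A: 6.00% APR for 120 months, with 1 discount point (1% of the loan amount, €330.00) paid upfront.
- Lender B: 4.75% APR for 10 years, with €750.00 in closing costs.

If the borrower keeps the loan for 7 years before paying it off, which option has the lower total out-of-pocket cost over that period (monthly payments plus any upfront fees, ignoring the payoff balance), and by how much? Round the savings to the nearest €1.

Lender A: monthly rate = 6%/12 = 0.0050000; payment = 33,000 × 0.0050000 / (1 − (1+0.0050000)^−120) = €366.37.
Lender B: monthly rate = 4.75%/12 = 0.0039583; payment = 33,000 × 0.0039583 / (1 − (1+0.0039583)^−120) = €346.00.
Over 84 months: Lender A costs 84 × €366.37 + €330.00 = €31,105.08; Lender B costs 84 × €346.00 + €750.00 = €29,814.00.
Lender B is cheaper by €31,105.08 − €29,814.00 = €1,291.08.

Lender B by €1,291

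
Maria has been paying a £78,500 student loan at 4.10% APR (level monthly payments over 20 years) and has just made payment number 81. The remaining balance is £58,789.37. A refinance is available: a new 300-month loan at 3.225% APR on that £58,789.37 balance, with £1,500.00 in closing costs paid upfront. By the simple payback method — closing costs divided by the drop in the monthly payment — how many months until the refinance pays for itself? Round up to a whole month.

Current payment = 78,500 × 4.1%/12 / (1 − (1+0.0034167)^−240) = £479.84.
Refinanced payment = 58,789.37 × 0.0026875 / (1 − (1+0.0026875)^−300) = £285.71.
Monthly savings = £479.84 − £285.71 = £194.13.
Break-even = £1,500.00 / £194.13 = 7.73 → 8 months.

8 months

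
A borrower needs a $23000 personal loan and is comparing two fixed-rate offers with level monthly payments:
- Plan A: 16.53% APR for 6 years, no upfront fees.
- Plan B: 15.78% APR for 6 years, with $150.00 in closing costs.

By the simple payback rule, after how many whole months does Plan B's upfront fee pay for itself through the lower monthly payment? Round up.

Plan A: at 16.53% the monthly rate is 0.0137750, so the payment is 23,000 × 0.0137750 / (1 − 1.0137750^−72) = $505.65.
Plan B: at 15.78% the monthly rate is 0.0131500, so the payment is 23,000 × 0.0131500 / (1 − 1.0131500^−72) = $496.13.
Monthly savings = $505.65 − $496.13 = $9.52.
Break-even = $150.00 / $9.52 = 15.76 → 16 months.

16 months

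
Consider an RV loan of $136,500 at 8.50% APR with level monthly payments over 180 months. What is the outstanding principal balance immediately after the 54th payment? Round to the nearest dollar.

With monthly rate i = 8.5%/12 = 0.0070833, the balance after k of n payments is P · [(1+i)^n − (1+i)^k] / [(1+i)^n − 1].
(1+0.0070833)^180 = 3.56265334 and (1+0.0070833)^54 = 1.46396964, so the balance is 136,500 × (3.56265334 − 1.46396964) / (3.56265334 − 1) = $111,786.61.

$111,787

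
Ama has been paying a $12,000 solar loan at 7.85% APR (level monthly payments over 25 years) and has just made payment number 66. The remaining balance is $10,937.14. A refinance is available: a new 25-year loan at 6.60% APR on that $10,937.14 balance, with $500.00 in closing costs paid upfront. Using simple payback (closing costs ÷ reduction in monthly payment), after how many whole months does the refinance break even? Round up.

Current payment = 12,000 × 7.85%/12 / (1 − (1+0.0065417)^−300) = $91.43.
Refinanced payment = 10,937.14 × 0.0055000 / (1 − (1+0.0055000)^−300) = $74.53.
Monthly savings = $91.43 − $74.53 = $16.90.
Break-even = $500.00 / $16.90 = 29.59 → 30 months.

30 months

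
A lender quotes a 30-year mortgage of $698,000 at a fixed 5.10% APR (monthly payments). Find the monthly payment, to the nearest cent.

Monthly rate = 5.1%/12 = 0.0042500; payment = 698,000 × 0.0042500 / (1 − (1+0.0042500)^−360) = $3,789.79.

$3,789.79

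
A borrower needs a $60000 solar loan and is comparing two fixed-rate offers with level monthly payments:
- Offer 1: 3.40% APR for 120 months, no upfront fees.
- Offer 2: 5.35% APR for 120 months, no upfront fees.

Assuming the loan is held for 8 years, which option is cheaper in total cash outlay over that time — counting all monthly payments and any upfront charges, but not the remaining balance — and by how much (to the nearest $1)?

Offer 1 by $5,395

Offer 1: at 3.40% the monthly rate is 0.0028333, so the payment is 60,000 × 0.0028333 / (1 − 1.0028333^−120) = $590.51.
Offer 2: monthly rate = 5.35%/12 = 0.0044583; payment = 60,000 × 0.0044583 / (1 − (1+0.0044583)^−120) = $646.71.
Over 96 months: Offer 1 costs 96 × $590.51 = $56,688.96; Offer 2 costs 96 × $646.71 = $62,084.16.
Offer 1 is cheaper by $62,084.16 − $56,688.96 = $5,395.20.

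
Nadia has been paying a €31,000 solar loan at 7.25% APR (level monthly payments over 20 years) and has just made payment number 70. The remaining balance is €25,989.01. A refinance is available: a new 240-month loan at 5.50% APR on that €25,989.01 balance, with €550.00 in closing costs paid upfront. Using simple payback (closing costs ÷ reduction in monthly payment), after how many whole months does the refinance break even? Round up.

Current payment = 31,000 × 7.25%/12 / (1 − (1+0.0060417)^−240) = €245.02.
Refinanced payment = 25,989.01 × 0.0045833 / (1 − (1+0.0045833)^−240) = €178.78.
Monthly savings = €245.02 − €178.78 = €66.24.
Break-even = €550.00 / €66.24 = 8.30 → 9 months.

9 months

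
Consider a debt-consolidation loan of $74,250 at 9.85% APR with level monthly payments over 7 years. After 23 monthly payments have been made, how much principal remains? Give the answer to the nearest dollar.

$58,690

With monthly rate i = 9.85%/12 = 0.0082083, the balance after k of n payments is P · [(1+i)^n − (1+i)^k] / [(1+i)^n − 1].
(1+0.0082083)^84 = 1.98711844 and (1+0.0082083)^23 = 1.20685892, so the balance is 74,250 × (1.98711844 − 1.20685892) / (1.98711844 − 1) = $58,690.29.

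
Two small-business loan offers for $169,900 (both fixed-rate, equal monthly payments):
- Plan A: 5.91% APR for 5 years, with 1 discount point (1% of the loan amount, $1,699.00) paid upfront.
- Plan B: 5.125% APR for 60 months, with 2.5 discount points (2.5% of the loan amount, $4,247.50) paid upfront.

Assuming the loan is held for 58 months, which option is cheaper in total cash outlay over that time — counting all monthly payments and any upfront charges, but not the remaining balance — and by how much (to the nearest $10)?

Plan B by $1,020

Plan A: monthly rate = 5.91%/12 = 0.0049250; payment = 169,900 × 0.0049250 / (1 − (1+0.0049250)^−60) = $3,277.54.
Plan B: monthly rate = 5.125%/12 = 0.0042708; payment = 169,900 × 0.0042708 / (1 − (1+0.0042708)^−60) = $3,215.96.
Over 58 months: Plan A costs 58 × $3,277.54 + $1,699.00 = $191,796.32; Plan B costs 58 × $3,215.96 + $4,247.50 = $190,773.18.
Plan B is cheaper by $191,796.32 − $190,773.18 = $1,023.14.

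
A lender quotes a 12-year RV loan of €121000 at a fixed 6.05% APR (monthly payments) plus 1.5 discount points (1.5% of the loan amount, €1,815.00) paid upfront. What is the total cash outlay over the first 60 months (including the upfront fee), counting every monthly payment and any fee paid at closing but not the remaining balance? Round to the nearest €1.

€72,850

Monthly rate = 6.05%/12 = 0.0050417; payment = 121,000 × 0.0050417 / (1 − (1+0.0050417)^−144) = €1,183.91.
Total outlay = 60 × €1,183.91 + €1,815.00 = €72,849.60.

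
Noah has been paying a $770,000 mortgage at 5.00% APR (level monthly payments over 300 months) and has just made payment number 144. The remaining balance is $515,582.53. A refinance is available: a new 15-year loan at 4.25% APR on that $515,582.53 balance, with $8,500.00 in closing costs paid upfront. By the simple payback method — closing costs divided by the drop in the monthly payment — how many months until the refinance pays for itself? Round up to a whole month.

Current payment = 770,000 × 5%/12 / (1 − (1+0.0041667)^−300) = $4,501.34.
Refinanced payment = 515,582.53 × 0.0035417 / (1 − (1+0.0035417)^−180) = $3,878.62.
Monthly savings = $4,501.34 − $3,878.62 = $622.72.
Break-even = $8,500.00 / $622.72 = 13.65 → 14 months.

14 months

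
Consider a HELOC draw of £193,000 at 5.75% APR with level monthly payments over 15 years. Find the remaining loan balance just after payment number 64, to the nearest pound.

With monthly rate i = 5.75%/12 = 0.0047917, the balance after k of n payments is P · [(1+i)^n − (1+i)^k] / [(1+i)^n − 1].
(1+0.0047917)^180 = 2.36420112 and (1+0.0047917)^64 = 1.35789307, so the balance is 193,000 × (2.36420112 − 1.35789307) / (2.36420112 − 1) = £142,367.17.

£142,367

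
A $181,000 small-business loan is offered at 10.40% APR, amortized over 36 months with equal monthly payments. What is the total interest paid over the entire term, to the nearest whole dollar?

Monthly rate = 10.4%/12 = 0.0086667; payment = 181,000 × 0.0086667 / (1 − (1+0.0086667)^−36) = $5,874.41.
Total paid = 36 × $5,874.41 = $211,478.76; interest = $211,478.76 − $181,000 = $30,478.76.

$30,479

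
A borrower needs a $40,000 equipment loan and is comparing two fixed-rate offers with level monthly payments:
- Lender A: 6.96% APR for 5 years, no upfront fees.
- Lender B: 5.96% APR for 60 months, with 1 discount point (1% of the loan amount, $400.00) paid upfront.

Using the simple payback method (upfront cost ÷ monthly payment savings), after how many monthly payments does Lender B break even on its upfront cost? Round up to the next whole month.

22 months

Lender A: at 6.96% the monthly rate is 0.0058000, so the payment is 40,000 × 0.0058000 / (1 − 1.0058000^−60) = $791.29.
Lender B: monthly rate = 5.96%/12 = 0.0049667; payment = 40,000 × 0.0049667 / (1 − (1+0.0049667)^−60) = $772.57.
Monthly savings = $791.29 − $772.57 = $18.72.
Break-even = $400.00 / $18.72 = 21.37 → 22 months.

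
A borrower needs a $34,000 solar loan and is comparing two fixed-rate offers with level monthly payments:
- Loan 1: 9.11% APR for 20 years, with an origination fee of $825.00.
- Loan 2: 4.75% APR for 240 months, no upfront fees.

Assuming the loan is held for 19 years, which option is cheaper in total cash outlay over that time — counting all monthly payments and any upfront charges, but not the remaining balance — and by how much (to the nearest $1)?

Loan 1: at 9.11% the monthly rate is 0.0075917, so the payment is 34,000 × 0.0075917 / (1 − 1.0075917^−240) = $308.32.
Loan 2: monthly rate = 4.75%/12 = 0.0039583; payment = 34,000 × 0.0039583 / (1 − (1+0.0039583)^−240) = $219.72.
Over 228 months: Loan 1 costs 228 × $308.32 + $825.00 = $71,121.96; Loan 2 costs 228 × $219.72 = $50,096.16.
Loan 2 is cheaper by $71,121.96 − $50,096.16 = $21,025.80.

Loan 2 by $21,026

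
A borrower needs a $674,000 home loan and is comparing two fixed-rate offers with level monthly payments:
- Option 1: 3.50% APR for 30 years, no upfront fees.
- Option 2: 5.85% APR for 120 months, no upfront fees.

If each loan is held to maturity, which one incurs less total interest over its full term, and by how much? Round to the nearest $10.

Option 2 by $197,710

Option 1: monthly rate = 3.5%/12 = 0.0029167; payment = 674,000 × 0.0029167 / (1 − (1+0.0029167)^−360) = $3,026.56.
Total interest on Option 1 = 360 × $3,026.56 − $674,000 = $415,561.60.
Option 2: at 5.85% the monthly rate is 0.0048750, so the payment is 674,000 × 0.0048750 / (1 − 1.0048750^−120) = $7,432.11.
Total interest on Option 2 = 120 × $7,432.11 − $674,000 = $217,853.20.
Option 2 is lower by $197,708.40.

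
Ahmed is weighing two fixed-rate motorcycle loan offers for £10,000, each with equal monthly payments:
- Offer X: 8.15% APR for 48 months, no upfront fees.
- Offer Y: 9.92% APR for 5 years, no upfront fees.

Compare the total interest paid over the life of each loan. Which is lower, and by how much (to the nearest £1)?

Offer X by £973

Offer X: monthly rate = 8.15%/12 = 0.0067917; payment = 10,000 × 0.0067917 / (1 − (1+0.0067917)^−48) = £244.83.
Total interest on Offer X = 48 × £244.83 − £10,000 = £1,751.84.
Offer Y: at 9.92% the monthly rate is 0.0082667, so the payment is 10,000 × 0.0082667 / (1 − 1.0082667^−60) = £212.08.
Total interest on Offer Y = 60 × £212.08 − £10,000 = £2,724.80.
Offer X is lower by £972.96.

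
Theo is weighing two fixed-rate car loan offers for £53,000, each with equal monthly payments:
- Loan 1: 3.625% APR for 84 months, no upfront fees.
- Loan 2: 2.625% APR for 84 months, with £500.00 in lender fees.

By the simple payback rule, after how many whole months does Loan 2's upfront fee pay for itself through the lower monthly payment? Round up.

21 months

Loan 1: monthly rate = 3.625%/12 = 0.0030208; payment = 53,000 × 0.0030208 / (1 − (1+0.0030208)^−84) = £715.33.
Loan 2: at 2.625% the monthly rate is 0.0021875, so the payment is 53,000 × 0.0021875 / (1 − 1.0021875^−84) = £691.38.
Monthly savings = £715.33 − £691.38 = £23.95.
Break-even = £500.00 / £23.95 = 20.88 → 21 months.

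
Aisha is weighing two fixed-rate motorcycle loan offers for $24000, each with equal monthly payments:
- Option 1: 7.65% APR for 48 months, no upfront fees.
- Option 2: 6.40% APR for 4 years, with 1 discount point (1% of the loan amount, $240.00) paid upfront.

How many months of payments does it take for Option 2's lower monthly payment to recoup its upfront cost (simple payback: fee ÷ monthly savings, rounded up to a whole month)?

Option 1: monthly rate = 7.65%/12 = 0.0063750; payment = 24,000 × 0.0063750 / (1 − (1+0.0063750)^−48) = $581.98.
Option 2: at 6.40% the monthly rate is 0.0053333, so the payment is 24,000 × 0.0053333 / (1 − 1.0053333^−48) = $568.05.
Monthly savings = $581.98 − $568.05 = $13.93.
Break-even = $240.00 / $13.93 = 17.23 → 18 months.

18 months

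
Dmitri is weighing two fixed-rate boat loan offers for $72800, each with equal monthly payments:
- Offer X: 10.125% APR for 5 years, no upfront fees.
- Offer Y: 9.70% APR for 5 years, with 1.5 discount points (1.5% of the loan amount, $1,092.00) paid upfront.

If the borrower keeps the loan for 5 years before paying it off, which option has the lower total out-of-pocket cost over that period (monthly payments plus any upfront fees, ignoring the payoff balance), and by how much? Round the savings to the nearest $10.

Offer X: monthly rate = 10.125%/12 = 0.0084375; payment = 72,800 × 0.0084375 / (1 − (1+0.0084375)^−60) = $1,551.27.
Offer Y: at 9.70% the monthly rate is 0.0080833, so the payment is 72,800 × 0.0080833 / (1 − 1.0080833^−60) = $1,536.06.
Over 60 months: Offer X costs 60 × $1,551.27 = $93,076.20; Offer Y costs 60 × $1,536.06 + $1,092.00 = $93,255.60.
Offer X is cheaper by $93,255.60 − $93,076.20 = $179.40.

Offer X by $180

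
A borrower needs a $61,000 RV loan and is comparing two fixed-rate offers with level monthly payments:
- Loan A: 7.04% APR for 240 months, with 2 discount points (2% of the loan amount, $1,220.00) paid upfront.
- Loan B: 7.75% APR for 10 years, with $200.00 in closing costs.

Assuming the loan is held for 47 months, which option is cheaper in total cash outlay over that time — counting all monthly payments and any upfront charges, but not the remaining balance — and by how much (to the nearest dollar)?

Loan A: monthly rate = 7.04%/12 = 0.0058667; payment = 61,000 × 0.0058667 / (1 − (1+0.0058667)^−240) = $474.40.
Loan B: monthly rate = 7.75%/12 = 0.0064583; payment = 61,000 × 0.0064583 / (1 − (1+0.0064583)^−120) = $732.06.
Over 47 months: Loan A costs 47 × $474.40 + $1,220.00 = $23,516.80; Loan B costs 47 × $732.06 + $200.00 = $34,606.82.
Loan A is cheaper by $34,606.82 − $23,516.80 = $11,090.02.

Loan A by $11,090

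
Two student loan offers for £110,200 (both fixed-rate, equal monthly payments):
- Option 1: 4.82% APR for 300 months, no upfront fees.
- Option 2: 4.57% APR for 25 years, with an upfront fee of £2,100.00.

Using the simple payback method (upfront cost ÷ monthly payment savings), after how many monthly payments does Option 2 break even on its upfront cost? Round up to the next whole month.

133 months

Option 1: monthly rate = 4.82%/12 = 0.0040167; payment = 110,200 × 0.0040167 / (1 − (1+0.0040167)^−300) = £632.71.
Option 2: monthly rate = 4.57%/12 = 0.0038083; payment = 110,200 × 0.0038083 / (1 − (1+0.0038083)^−300) = £616.91.
Monthly savings = £632.71 − £616.91 = £15.80.
Break-even = £2,100.00 / £15.80 = 132.91 → 133 months.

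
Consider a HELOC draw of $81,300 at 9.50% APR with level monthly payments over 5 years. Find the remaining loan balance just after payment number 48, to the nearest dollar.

$19,473

With monthly rate i = 9.5%/12 = 0.0079167, the balance after k of n payments is P · [(1+i)^n − (1+i)^k] / [(1+i)^n − 1].
(1+0.0079167)^60 = 1.60500947 and (1+0.0079167)^48 = 1.46009825, so the balance is 81,300 × (1.60500947 − 1.46009825) / (1.60500947 − 1) = $19,472.89.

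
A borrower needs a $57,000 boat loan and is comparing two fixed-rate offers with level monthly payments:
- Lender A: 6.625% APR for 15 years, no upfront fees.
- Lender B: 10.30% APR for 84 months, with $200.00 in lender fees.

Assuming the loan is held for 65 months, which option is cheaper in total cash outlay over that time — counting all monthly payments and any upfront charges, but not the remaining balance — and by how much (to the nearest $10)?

Lender A: at 6.625% the monthly rate is 0.0055208, so the payment is 57,000 × 0.0055208 / (1 − 1.0055208^−180) = $500.46.
Lender B: at 10.30% the monthly rate is 0.0085833, so the payment is 57,000 × 0.0085833 / (1 − 1.0085833^−84) = $955.13.
Over 65 months: Lender A costs 65 × $500.46 = $32,529.90; Lender B costs 65 × $955.13 + $200.00 = $62,283.45.
Lender A is cheaper by $62,283.45 − $32,529.90 = $29,753.55.

Lender A by $29,750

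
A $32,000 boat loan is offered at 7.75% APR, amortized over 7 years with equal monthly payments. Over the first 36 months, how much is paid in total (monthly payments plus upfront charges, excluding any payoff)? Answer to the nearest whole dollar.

$17,812

At 7.75% the monthly rate is 0.0064583, so the payment is 32,000 × 0.0064583 / (1 − 1.0064583^−84) = $494.78.
Total outlay = 36 × $494.78 = $17,812.08.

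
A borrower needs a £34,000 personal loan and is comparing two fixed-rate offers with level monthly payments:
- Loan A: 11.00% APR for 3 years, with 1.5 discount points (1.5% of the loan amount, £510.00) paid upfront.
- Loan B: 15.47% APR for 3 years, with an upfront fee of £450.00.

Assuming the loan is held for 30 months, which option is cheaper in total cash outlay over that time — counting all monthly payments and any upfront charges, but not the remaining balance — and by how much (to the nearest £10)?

Loan A by £2,140

Loan A: monthly rate = 11%/12 = 0.0091667; payment = 34,000 × 0.0091667 / (1 − (1+0.0091667)^−36) = £1,113.12.
Loan B: monthly rate = 15.47%/12 = 0.0128917; payment = 34,000 × 0.0128917 / (1 − (1+0.0128917)^−36) = £1,186.46.
Over 30 months: Loan A costs 30 × £1,113.12 + £510.00 = £33,903.60; Loan B costs 30 × £1,186.46 + £450.00 = £36,043.80.
Loan A is cheaper by £36,043.80 − £33,903.60 = £2,140.20.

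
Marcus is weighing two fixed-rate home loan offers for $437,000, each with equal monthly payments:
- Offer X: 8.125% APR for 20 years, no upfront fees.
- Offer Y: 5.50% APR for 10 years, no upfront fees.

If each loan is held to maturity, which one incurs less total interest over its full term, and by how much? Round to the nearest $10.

Offer X: at 8.125% the monthly rate is 0.0067708, so the payment is 437,000 × 0.0067708 / (1 − 1.0067708^−240) = $3,689.31.
Total interest on Offer X = 240 × $3,689.31 − $437,000 = $448,434.40.
Offer Y: at 5.50% the monthly rate is 0.0045833, so the payment is 437,000 × 0.0045833 / (1 − 1.0045833^−120) = $4,742.60.
Total interest on Offer Y = 120 × $4,742.60 − $437,000 = $132,112.00.
Offer Y is lower by $316,322.40.

Offer Y by $316,320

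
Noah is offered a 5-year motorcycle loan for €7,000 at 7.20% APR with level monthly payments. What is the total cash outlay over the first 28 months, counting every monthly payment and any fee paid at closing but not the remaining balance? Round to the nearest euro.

Monthly rate = 7.2%/12 = 0.0060000; payment = 7,000 × 0.0060000 / (1 − (1+0.0060000)^−60) = €139.27.
Total outlay = 28 × €139.27 = €3,899.56.

€3,900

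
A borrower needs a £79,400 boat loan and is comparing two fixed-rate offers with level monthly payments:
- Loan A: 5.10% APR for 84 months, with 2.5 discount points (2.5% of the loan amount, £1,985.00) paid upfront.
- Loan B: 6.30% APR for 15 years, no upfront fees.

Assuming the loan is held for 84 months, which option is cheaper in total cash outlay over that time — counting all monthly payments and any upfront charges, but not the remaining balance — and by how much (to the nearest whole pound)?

Loan B by £39,198

Loan A: at 5.10% the monthly rate is 0.0042500, so the payment is 79,400 × 0.0042500 / (1 − 1.0042500^−84) = £1,125.97.
Loan B: at 6.30% the monthly rate is 0.0052500, so the payment is 79,400 × 0.0052500 / (1 − 1.0052500^−180) = £682.96.
Over 84 months: Loan A costs 84 × £1,125.97 + £1,985.00 = £96,566.48; Loan B costs 84 × £682.96 = £57,368.64.
Loan B is cheaper by £96,566.48 − £57,368.64 = £39,197.84.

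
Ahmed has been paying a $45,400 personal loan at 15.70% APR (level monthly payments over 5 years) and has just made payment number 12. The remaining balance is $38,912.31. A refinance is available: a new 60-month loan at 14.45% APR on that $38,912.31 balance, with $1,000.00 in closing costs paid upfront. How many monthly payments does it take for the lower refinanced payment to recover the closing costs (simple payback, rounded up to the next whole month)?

6 months

Current payment = 45,400 × 15.7%/12 / (1 − (1+0.0130833)^−60) = $1,096.82.
Refinanced payment = 38,912.31 × 0.0120417 / (1 − (1+0.0120417)^−60) = $914.53.
Monthly savings = $1,096.82 − $914.53 = $182.29.
Break-even = $1,000.00 / $182.29 = 5.49 → 6 months.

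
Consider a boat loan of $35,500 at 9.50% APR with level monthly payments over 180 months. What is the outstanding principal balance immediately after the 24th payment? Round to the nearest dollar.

With monthly rate i = 9.5%/12 = 0.0079167, the balance after k of n payments is P · [(1+i)^n − (1+i)^k] / [(1+i)^n − 1].
(1+0.0079167)^180 = 4.13459330 and (1+0.0079167)^24 = 1.20834525, so the balance is 35,500 × (4.13459330 − 1.20834525) / (4.13459330 − 1) = $33,140.44.

$33,140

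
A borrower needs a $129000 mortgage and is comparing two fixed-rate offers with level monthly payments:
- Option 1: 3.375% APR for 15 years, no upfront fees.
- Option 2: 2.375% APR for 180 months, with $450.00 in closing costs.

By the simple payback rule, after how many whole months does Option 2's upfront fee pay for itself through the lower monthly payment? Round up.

Option 1: at 3.375% the monthly rate is 0.0028125, so the payment is 129,000 × 0.0028125 / (1 − 1.0028125^−180) = $914.30.
Option 2: monthly rate = 2.375%/12 = 0.0019792; payment = 129,000 × 0.0019792 / (1 − (1+0.0019792)^−180) = $852.59.
Monthly savings = $914.30 − $852.59 = $61.71.
Break-even = $450.00 / $61.71 = 7.29 → 8 months.

8 months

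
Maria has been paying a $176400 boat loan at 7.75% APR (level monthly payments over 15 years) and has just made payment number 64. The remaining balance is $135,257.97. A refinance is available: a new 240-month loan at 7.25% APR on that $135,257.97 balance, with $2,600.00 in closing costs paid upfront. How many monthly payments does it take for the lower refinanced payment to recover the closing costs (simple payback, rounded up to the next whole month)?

Current payment = 176,400 × 7.75%/12 / (1 − (1+0.0064583)^−180) = $1,660.41.
Refinanced payment = 135,257.97 × 0.0060417 / (1 − (1+0.0060417)^−240) = $1,069.05.
Monthly savings = $1,660.41 − $1,069.05 = $591.36.
Break-even = $2,600.00 / $591.36 = 4.40 → 5 months.

5 months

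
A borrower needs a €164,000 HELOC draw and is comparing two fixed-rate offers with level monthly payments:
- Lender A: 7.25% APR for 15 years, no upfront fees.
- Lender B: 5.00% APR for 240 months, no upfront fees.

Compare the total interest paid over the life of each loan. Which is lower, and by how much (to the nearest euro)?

Lender B by €9,719

Lender A: at 7.25% the monthly rate is 0.0060417, so the payment is 164,000 × 0.0060417 / (1 − 1.0060417^−180) = €1,497.10.
Total interest on Lender A = 180 × €1,497.10 − €164,000 = €105,478.00.
Lender B: at 5.00% the monthly rate is 0.0041667, so the payment is 164,000 × 0.0041667 / (1 − 1.0041667^−240) = €1,082.33.
Total interest on Lender B = 240 × €1,082.33 − €164,000 = €95,759.20.
Lender B is lower by €9,718.80.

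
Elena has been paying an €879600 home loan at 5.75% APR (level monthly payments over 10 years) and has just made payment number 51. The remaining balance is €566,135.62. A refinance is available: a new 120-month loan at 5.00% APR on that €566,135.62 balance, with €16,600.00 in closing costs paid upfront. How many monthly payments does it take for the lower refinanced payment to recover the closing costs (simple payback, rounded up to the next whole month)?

5 months

Current payment = 879,600 × 5.75%/12 / (1 − (1+0.0047917)^−120) = €9,655.30.
Refinanced payment = 566,135.62 × 0.0041667 / (1 − (1+0.0041667)^−120) = €6,004.75.
Monthly savings = €9,655.30 − €6,004.75 = €3,650.55.
Break-even = €16,600.00 / €3,650.55 = 4.55 → 5 months.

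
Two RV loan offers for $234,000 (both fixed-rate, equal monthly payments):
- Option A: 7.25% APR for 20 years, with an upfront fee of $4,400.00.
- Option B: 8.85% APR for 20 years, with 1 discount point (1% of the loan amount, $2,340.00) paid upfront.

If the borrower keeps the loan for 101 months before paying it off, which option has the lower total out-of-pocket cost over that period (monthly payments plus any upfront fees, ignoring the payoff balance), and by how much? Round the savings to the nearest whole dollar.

Option A: at 7.25% the monthly rate is 0.0060417, so the payment is 234,000 × 0.0060417 / (1 − 1.0060417^−240) = $1,849.48.
Option B: monthly rate = 8.85%/12 = 0.0073750; payment = 234,000 × 0.0073750 / (1 − (1+0.0073750)^−240) = $2,082.84.
Over 101 months: Option A costs 101 × $1,849.48 + $4,400.00 = $191,197.48; Option B costs 101 × $2,082.84 + $2,340.00 = $212,706.84.
Option A is cheaper by $212,706.84 − $191,197.48 = $21,509.36.

Option A by $21,509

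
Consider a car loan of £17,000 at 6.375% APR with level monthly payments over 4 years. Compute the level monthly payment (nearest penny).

£402.17

Monthly rate = 6.375%/12 = 0.0053125; payment = 17,000 × 0.0053125 / (1 − (1+0.0053125)^−48) = £402.17.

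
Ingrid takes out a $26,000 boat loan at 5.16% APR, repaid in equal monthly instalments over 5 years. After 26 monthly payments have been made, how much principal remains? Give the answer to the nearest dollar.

$15,549

With monthly rate i = 5.16%/12 = 0.0043000, the balance after k of n payments is P · [(1+i)^n − (1+i)^k] / [(1+i)^n − 1].
(1+0.0043000)^60 = 1.29362310 and (1+0.0043000)^26 = 1.11802118, so the balance is 26,000 × (1.29362310 − 1.11802118) / (1.29362310 − 1) = $15,549.36.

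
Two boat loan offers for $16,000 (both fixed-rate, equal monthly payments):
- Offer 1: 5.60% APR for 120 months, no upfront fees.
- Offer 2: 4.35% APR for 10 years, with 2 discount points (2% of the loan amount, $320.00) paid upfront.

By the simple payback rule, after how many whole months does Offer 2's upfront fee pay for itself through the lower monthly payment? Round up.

Offer 1: monthly rate = 5.6%/12 = 0.0046667; payment = 16,000 × 0.0046667 / (1 − (1+0.0046667)^−120) = $174.44.
Offer 2: monthly rate = 4.35%/12 = 0.0036250; payment = 16,000 × 0.0036250 / (1 − (1+0.0036250)^−120) = $164.67.
Monthly savings = $174.44 − $164.67 = $9.77.
Break-even = $320.00 / $9.77 = 32.75 → 33 months.

33 months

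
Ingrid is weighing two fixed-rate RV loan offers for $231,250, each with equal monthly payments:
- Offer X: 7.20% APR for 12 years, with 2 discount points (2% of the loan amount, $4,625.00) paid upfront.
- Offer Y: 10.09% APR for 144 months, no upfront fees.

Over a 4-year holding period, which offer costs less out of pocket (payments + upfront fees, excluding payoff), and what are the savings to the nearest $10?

Offer X: monthly rate = 7.2%/12 = 0.0060000; payment = 231,250 × 0.0060000 / (1 − (1+0.0060000)^−144) = $2,402.86.
Offer Y: monthly rate = 10.09%/12 = 0.0084083; payment = 231,250 × 0.0084083 / (1 − (1+0.0084083)^−144) = $2,775.66.
Over 48 months: Offer X costs 48 × $2,402.86 + $4,625.00 = $119,962.28; Offer Y costs 48 × $2,775.66 = $133,231.68.
Offer X is cheaper by $133,231.68 − $119,962.28 = $13,269.40.

Offer X by $13,270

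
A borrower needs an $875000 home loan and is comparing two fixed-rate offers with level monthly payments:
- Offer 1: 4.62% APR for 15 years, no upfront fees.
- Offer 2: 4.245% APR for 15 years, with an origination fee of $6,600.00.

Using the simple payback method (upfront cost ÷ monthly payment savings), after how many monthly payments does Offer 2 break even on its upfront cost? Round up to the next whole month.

Offer 1: monthly rate = 4.62%/12 = 0.0038500; payment = 875,000 × 0.0038500 / (1 − (1+0.0038500)^−180) = $6,747.48.
Offer 2: monthly rate = 4.245%/12 = 0.0035375; payment = 875,000 × 0.0035375 / (1 − (1+0.0035375)^−180) = $6,580.22.
Monthly savings = $6,747.48 − $6,580.22 = $167.26.
Break-even = $6,600.00 / $167.26 = 39.46 → 40 months.

40 months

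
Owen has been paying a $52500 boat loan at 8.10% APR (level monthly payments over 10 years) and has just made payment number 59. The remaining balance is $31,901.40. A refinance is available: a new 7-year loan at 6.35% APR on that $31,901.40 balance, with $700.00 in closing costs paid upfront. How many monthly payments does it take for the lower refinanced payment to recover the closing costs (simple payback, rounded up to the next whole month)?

5 months

Current payment = 52,500 × 8.1%/12 / (1 − (1+0.0067500)^−120) = $639.75.
Refinanced payment = 31,901.40 × 0.0052917 / (1 − (1+0.0052917)^−84) = $471.40.
Monthly savings = $639.75 − $471.40 = $168.35.
Break-even = $700.00 / $168.35 = 4.16 → 5 months.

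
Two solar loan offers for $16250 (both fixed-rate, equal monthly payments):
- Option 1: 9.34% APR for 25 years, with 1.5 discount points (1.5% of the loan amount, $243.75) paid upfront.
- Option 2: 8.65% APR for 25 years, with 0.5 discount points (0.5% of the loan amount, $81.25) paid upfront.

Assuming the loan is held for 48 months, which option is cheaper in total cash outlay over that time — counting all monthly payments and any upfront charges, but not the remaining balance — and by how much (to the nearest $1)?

Option 2 by $531

Option 1: at 9.34% the monthly rate is 0.0077833, so the payment is 16,250 × 0.0077833 / (1 − 1.0077833^−300) = $140.17.
Option 2: at 8.65% the monthly rate is 0.0072083, so the payment is 16,250 × 0.0072083 / (1 − 1.0072083^−300) = $132.50.
Over 48 months: Option 1 costs 48 × $140.17 + $243.75 = $6,971.91; Option 2 costs 48 × $132.50 + $81.25 = $6,441.25.
Option 2 is cheaper by $6,971.91 − $6,441.25 = $530.66.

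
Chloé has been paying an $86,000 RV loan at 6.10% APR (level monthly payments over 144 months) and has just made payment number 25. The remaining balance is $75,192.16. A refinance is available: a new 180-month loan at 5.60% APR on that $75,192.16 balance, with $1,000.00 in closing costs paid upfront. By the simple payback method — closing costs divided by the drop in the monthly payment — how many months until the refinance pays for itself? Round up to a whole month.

Current payment = 86,000 × 6.1%/12 / (1 − (1+0.0050833)^−144) = $843.69.
Refinanced payment = 75,192.16 × 0.0046667 / (1 − (1+0.0046667)^−180) = $618.38.
Monthly savings = $843.69 − $618.38 = $225.31.
Break-even = $1,000.00 / $225.31 = 4.44 → 5 months.

5 months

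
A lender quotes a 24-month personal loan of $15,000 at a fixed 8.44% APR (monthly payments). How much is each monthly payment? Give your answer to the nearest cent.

$681.42

At 8.44% the monthly rate is 0.0070333, so the payment is 15,000 × 0.0070333 / (1 − 1.0070333^−24) = $681.42.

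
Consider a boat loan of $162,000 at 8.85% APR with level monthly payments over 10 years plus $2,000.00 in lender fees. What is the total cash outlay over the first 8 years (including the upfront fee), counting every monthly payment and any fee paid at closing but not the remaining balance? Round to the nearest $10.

$197,750

At 8.85% the monthly rate is 0.0073750, so the payment is 162,000 × 0.0073750 / (1 − 1.0073750^−120) = $2,039.02.
Total outlay = 96 × $2,039.02 + $2,000.00 = $197,745.92.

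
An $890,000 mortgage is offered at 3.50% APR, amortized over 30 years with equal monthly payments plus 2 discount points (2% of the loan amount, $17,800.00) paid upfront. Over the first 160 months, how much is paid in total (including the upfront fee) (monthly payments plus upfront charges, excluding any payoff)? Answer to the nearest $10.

$657,240

Monthly rate = 3.5%/12 = 0.0029167; payment = 890,000 × 0.0029167 / (1 − (1+0.0029167)^−360) = $3,996.50.
Total outlay = 160 × $3,996.50 + $17,800.00 = $657,240.00.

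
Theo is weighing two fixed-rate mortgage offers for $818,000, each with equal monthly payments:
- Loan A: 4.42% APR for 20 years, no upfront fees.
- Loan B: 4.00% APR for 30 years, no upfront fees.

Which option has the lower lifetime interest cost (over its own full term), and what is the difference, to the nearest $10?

Loan A by $172,340

Loan A: monthly rate = 4.42%/12 = 0.0036833; payment = 818,000 × 0.0036833 / (1 − (1+0.0036833)^−240) = $5,139.81.
Total interest on Loan A = 240 × $5,139.81 − $818,000 = $415,554.40.
Loan B: at 4.00% the monthly rate is 0.0033333, so the payment is 818,000 × 0.0033333 / (1 − 1.0033333^−360) = $3,905.26.
Total interest on Loan B = 360 × $3,905.26 − $818,000 = $587,893.60.
Loan A is lower by $172,339.20.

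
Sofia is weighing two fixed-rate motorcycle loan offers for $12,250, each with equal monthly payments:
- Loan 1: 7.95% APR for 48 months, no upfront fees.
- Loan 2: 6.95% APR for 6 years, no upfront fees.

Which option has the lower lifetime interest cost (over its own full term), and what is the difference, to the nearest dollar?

Loan 1: at 7.95% the monthly rate is 0.0066250, so the payment is 12,250 × 0.0066250 / (1 − 1.0066250^−48) = $298.77.
Total interest on Loan 1 = 48 × $298.77 − $12,250 = $2,090.96.
Loan 2: monthly rate = 6.95%/12 = 0.0057917; payment = 12,250 × 0.0057917 / (1 − (1+0.0057917)^−72) = $208.56.
Total interest on Loan 2 = 72 × $208.56 − $12,250 = $2,766.32.
Loan 1 is lower by $675.36.

Loan 1 by $675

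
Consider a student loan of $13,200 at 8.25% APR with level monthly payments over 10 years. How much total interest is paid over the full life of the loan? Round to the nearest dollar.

$6,228

Monthly rate = 8.25%/12 = 0.0068750; payment = 13,200 × 0.0068750 / (1 − (1+0.0068750)^−120) = $161.90.
Total paid = 120 × $161.90 = $19,428.00; interest = $19,428.00 − $13,200 = $6,228.00.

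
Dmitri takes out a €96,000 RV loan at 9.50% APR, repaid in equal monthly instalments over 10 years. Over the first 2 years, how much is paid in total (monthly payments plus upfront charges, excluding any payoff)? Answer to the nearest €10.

At 9.50% the monthly rate is 0.0079167, so the payment is 96,000 × 0.0079167 / (1 − 1.0079167^−120) = €1,242.22.
Total outlay = 24 × €1,242.22 = €29,813.28.

€29,810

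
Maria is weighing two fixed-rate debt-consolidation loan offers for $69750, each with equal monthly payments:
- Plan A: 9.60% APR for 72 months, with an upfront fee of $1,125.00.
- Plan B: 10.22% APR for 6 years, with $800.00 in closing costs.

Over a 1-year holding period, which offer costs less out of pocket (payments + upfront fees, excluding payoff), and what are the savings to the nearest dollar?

Plan A: monthly rate = 9.6%/12 = 0.0080000; payment = 69,750 × 0.0080000 / (1 − (1+0.0080000)^−72) = $1,278.15.
Plan B: at 10.22% the monthly rate is 0.0085167, so the payment is 69,750 × 0.0085167 / (1 − 1.0085167^−72) = $1,299.93.
Over 12 months: Plan A costs 12 × $1,278.15 + $1,125.00 = $16,462.80; Plan B costs 12 × $1,299.93 + $800.00 = $16,399.16.
Plan B is cheaper by $16,462.80 − $16,399.16 = $63.64.

Plan B by $64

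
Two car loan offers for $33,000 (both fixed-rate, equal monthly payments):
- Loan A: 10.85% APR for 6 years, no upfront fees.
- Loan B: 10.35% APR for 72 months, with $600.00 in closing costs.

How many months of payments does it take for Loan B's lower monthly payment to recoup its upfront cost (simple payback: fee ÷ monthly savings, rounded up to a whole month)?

72 months

Loan A: at 10.85% the monthly rate is 0.0090417, so the payment is 33,000 × 0.0090417 / (1 − 1.0090417^−72) = $625.59.
Loan B: at 10.35% the monthly rate is 0.0086250, so the payment is 33,000 × 0.0086250 / (1 − 1.0086250^−72) = $617.19.
Monthly savings = $625.59 − $617.19 = $8.40.
Break-even = $600.00 / $8.40 = 71.43 → 72 months.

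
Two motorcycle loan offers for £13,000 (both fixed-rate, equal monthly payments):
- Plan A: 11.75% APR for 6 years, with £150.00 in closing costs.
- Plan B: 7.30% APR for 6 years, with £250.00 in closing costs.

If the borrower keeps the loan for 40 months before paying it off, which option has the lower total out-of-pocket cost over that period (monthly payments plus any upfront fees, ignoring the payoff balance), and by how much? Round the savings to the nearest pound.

Plan A: monthly rate = 11.75%/12 = 0.0097917; payment = 13,000 × 0.0097917 / (1 − (1+0.0097917)^−72) = £252.47.
Plan B: monthly rate = 7.3%/12 = 0.0060833; payment = 13,000 × 0.0060833 / (1 − (1+0.0060833)^−72) = £223.51.
Over 40 months: Plan A costs 40 × £252.47 + £150.00 = £10,248.80; Plan B costs 40 × £223.51 + £250.00 = £9,190.40.
Plan B is cheaper by £10,248.80 − £9,190.40 = £1,058.40.

Plan B by £1,058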